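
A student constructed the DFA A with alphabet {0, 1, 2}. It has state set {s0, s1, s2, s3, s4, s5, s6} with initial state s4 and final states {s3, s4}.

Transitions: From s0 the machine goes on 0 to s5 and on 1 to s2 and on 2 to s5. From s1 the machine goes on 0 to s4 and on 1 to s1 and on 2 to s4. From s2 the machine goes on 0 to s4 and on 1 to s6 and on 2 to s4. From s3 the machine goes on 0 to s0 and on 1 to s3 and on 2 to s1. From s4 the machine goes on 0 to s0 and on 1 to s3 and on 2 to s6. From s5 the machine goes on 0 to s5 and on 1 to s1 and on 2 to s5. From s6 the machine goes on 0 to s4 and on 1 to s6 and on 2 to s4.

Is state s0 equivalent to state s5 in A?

All states are reachable from the start state.
P0 = {s3,s4} | {s0,s1,s2,s5,s6}.
Refine {s0,s1,s2,s5,s6} on symbol 0: members go to different blocks, giving {s1,s2,s6} and {s0,s5}.
No further refinement is possible. Final partition (3 blocks): {s3,s4} | {s1,s2,s6} | {s0,s5}.
s0 and s5 lie in the same block of the stable partition, so they are equivalent — no string distinguishes them.

Yes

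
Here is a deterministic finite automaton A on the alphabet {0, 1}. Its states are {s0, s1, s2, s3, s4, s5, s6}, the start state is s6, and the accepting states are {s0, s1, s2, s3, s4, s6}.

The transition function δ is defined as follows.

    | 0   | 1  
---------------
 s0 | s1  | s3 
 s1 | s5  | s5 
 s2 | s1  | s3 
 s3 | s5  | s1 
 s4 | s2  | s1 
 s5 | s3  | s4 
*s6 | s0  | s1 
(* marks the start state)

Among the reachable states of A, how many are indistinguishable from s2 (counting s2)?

2

P0 = {s0,s1,s2,s3,s4,s6} | {s5}.
Split {s0,s1,s2,s3,s4,s6} by δ(·,0) → {s0,s2,s4,s6} and {s1,s3}.
Split {s0,s2,s4,s6} by δ(·,0) → {s0,s2} and {s4,s6}.
Refine {s1,s3} on symbol 1: members go to different blocks, giving {s1} and {s3}.
Stable partition: {s0,s2} | {s5} | {s1} | {s4,s6} | {s3} — 5 equivalence classes.
The equivalence class containing s2 is {s0,s2}, of size 2.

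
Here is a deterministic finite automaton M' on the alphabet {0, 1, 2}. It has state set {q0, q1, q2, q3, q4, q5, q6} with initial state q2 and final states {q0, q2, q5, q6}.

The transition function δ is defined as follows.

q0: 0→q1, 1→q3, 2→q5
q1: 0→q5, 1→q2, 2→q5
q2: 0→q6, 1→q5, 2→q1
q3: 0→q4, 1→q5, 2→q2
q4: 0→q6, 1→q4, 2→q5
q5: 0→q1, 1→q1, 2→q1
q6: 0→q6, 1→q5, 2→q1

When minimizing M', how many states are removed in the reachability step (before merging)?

3

No path from q2 leads to q0, q3, q4; the other 4 states are all reachable.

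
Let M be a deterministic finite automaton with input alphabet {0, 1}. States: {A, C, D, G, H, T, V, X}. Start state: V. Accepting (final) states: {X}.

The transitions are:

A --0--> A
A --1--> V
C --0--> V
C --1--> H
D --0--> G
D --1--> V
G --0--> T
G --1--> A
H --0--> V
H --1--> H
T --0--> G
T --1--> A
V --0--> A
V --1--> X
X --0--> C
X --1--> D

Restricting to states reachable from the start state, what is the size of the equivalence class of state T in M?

2

P0 = {X} | {A,C,D,G,H,T,V}.
Split {A,C,D,G,H,T,V} by δ(·,1) → {A,C,D,G,H,T} and {V}.
Refine {A,C,D,G,H,T} on symbol 0: members go to different blocks, giving {A,D,G,T} and {C,H}.
On input 1, block {A,D,G,T} splits into {A,D} and {G,T}.
Split {A,D} by δ(·,0) → {D} and {A}.
No further refinement is possible. Final partition (6 blocks): {X} | {D} | {V} | {C,H} | {G,T} | {A}.
State T belongs to the block {G,T}, which has 2 states.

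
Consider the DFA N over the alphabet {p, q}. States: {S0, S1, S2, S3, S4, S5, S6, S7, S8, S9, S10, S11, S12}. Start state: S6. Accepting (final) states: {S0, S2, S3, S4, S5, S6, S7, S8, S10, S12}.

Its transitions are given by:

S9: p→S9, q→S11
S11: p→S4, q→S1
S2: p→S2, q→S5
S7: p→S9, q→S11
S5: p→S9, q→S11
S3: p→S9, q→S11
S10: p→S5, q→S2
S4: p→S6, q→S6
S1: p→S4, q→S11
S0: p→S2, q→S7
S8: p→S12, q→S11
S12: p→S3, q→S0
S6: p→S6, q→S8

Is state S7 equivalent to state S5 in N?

First remove the unreachable states {S10}; 12 states remain.
Start with accepting vs non-accepting: {S0,S2,S3,S4,S5,S6,S7,S8,S12} | {S1,S9,S11}.
On input p, block {S0,S2,S3,S4,S5,S6,S7,S8,S12} splits into {S0,S2,S4,S6,S8,S12} and {S3,S5,S7}.
On input p, block {S0,S2,S4,S6,S8,S12} splits into {S0,S2,S4,S6,S8} and {S12}.
Split {S0,S2,S4,S6,S8} by δ(·,p) → {S0,S2,S4,S6} and {S8}.
Refine {S0,S2,S4,S6} on symbol q: members go to different blocks, giving {S0,S2} and {S4} and {S6}.
Refine {S1,S9,S11} on symbol p: members go to different blocks, giving {S1,S11} and {S9}.
Stable partition: {S0,S2} | {S1,S11} | {S3,S5,S7} | {S12} | {S8} | {S4} | {S6} | {S9} — 8 equivalence classes.
S7 and S5 lie in the same block of the stable partition, so they are equivalent — no string distinguishes them.

Yes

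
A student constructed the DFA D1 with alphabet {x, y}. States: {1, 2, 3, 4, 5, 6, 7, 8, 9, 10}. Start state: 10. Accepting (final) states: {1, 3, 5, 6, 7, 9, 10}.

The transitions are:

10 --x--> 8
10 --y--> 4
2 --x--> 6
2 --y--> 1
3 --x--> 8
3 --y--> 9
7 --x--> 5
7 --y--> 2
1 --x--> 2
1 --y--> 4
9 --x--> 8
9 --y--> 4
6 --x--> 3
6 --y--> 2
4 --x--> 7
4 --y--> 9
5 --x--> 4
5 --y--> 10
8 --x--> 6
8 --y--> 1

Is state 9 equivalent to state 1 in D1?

Start with accepting vs non-accepting: {1,3,5,6,7,9,10} | {2,4,8}.
On input x, block {1,3,5,6,7,9,10} splits into {1,3,5,9,10} and {6,7}.
On input y, block {1,3,5,9,10} splits into {1,9,10} and {3,5}.
The partition is now stable with 4 blocks: {1,9,10} | {2,4,8} | {6,7} | {3,5}.
9 and 1 lie in the same block of the stable partition, so they are equivalent — no string distinguishes them.

Yes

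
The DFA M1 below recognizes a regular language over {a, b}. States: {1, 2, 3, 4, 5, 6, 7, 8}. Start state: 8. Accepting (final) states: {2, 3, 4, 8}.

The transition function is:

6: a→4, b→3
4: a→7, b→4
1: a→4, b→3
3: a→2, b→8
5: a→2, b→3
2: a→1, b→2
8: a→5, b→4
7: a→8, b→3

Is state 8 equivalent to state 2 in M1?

States {6} cannot be reached from the start state, so discard them.
P0 = {2,3,4,8} | {1,5,7}.
Refine {2,3,4,8} on symbol a: members go to different blocks, giving {2,4,8} and {3}.
The partition is now stable with 3 blocks: {2,4,8} | {1,5,7} | {3}.
8 and 2 lie in the same block of the stable partition, so they are equivalent — no string distinguishes them.

Yes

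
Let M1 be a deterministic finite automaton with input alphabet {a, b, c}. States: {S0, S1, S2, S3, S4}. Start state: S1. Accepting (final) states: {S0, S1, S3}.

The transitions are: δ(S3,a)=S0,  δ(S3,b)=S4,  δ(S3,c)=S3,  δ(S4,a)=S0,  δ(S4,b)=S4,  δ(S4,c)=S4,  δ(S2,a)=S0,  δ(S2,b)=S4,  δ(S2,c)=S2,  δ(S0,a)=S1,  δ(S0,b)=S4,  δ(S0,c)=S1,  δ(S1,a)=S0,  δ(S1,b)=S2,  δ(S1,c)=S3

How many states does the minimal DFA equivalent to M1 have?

Every state is reachable, so we keep all 5.
P0 = {S0,S1,S3} | {S2,S4}.
No further refinement is possible. Final partition (2 blocks): {S0,S1,S3} | {S2,S4}.

2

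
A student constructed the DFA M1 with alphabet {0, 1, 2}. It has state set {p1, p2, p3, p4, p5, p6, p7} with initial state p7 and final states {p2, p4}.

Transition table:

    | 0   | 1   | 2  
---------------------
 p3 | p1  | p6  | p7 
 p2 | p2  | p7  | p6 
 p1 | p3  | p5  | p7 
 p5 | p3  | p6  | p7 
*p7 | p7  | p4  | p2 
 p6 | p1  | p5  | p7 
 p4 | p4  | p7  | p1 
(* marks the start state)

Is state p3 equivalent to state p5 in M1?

Yes

P0 = {p2,p4} | {p1,p3,p5,p6,p7}.
Refine {p1,p3,p5,p6,p7} on symbol 1: members go to different blocks, giving {p1,p3,p5,p6} and {p7}.
No further refinement is possible. Final partition (3 blocks): {p2,p4} | {p1,p3,p5,p6} | {p7}.
p3 and p5 lie in the same block of the stable partition, so they are equivalent — no string distinguishes them.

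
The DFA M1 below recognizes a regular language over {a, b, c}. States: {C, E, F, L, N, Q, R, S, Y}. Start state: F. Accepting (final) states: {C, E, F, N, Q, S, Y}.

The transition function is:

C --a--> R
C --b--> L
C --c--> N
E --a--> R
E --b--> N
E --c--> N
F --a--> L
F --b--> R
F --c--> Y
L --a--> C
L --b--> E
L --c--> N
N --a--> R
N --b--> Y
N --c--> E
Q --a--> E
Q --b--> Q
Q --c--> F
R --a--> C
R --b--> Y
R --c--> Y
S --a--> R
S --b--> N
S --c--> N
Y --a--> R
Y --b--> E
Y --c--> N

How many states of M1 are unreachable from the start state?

2

No path from F leads to Q, S; the other 7 states are all reachable.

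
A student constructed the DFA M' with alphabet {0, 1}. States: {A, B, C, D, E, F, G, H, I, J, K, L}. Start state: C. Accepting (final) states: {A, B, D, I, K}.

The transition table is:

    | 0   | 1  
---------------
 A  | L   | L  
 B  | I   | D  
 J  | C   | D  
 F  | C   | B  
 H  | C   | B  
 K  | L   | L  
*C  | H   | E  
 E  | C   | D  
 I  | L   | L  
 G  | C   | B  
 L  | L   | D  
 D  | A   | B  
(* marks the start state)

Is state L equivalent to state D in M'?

No

Reachable states from the start: {A,B,C,D,E,H,I,L}. Unreachable: {F,G,J,K} — drop them.
P0 = {A,B,D,I} | {C,E,H,L}.
On input 0, block {A,B,D,I} splits into {A,I} and {B,D}.
On input 1, block {C,E,H,L} splits into {E,H,L} and {C}.
Refine {E,H,L} on symbol 0: members go to different blocks, giving {E,H} and {L}.
The partition is now stable with 5 blocks: {A,I} | {E,H} | {B,D} | {C} | {L}.
L and D end up in different blocks, so they are distinguishable. For instance, the string 'ε' is accepted from only D.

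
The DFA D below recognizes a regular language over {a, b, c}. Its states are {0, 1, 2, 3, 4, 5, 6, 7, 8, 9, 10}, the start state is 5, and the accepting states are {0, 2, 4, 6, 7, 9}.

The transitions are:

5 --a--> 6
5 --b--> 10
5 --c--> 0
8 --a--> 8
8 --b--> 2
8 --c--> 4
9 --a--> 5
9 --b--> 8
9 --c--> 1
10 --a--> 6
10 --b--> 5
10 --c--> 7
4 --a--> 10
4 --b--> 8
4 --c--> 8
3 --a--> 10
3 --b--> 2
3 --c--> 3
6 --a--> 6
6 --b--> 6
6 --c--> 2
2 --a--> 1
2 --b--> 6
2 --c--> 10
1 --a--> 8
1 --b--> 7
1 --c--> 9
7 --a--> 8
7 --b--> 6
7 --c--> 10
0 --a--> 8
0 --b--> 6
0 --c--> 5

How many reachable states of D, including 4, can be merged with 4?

States {3} cannot be reached from the start state, so discard them.
P0 = {0,2,4,6,7,9} | {1,5,8,10}.
Split {0,2,4,6,7,9} by δ(·,a) → {0,2,4,7,9} and {6}.
Split {0,2,4,7,9} by δ(·,b) → {0,2,7} and {4,9}.
On input a, block {1,5,8,10} splits into {1,8} and {5,10}.
No further refinement is possible. Final partition (5 blocks): {0,2,7} | {1,8} | {6} | {4,9} | {5,10}.
State 4 belongs to the block {4,9}, which has 2 states.

2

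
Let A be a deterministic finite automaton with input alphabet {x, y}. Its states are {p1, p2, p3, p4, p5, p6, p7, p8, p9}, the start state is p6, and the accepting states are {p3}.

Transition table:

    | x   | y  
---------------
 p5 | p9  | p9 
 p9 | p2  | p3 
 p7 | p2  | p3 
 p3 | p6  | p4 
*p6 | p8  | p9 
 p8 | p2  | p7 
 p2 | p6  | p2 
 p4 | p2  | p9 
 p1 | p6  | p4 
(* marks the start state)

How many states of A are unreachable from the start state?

2

No path from p6 leads to p1, p5; the other 7 states are all reachable.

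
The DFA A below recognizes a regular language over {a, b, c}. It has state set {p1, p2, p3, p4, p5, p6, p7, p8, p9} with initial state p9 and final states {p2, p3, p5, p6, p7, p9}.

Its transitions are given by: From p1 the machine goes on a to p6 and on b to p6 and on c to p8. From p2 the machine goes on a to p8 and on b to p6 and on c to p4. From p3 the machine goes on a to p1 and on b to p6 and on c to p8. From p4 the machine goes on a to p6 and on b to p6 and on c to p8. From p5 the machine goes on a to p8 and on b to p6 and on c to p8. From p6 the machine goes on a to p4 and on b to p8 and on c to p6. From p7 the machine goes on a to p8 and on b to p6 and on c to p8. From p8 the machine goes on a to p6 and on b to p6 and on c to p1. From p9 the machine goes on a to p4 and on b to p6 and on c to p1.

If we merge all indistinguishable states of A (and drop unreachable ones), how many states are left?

3

First remove the unreachable states {p2,p3,p5,p7}; 5 states remain.
Start with accepting vs non-accepting: {p6,p9} | {p1,p4,p8}.
On input b, block {p6,p9} splits into {p6} and {p9}.
No further refinement is possible. Final partition (3 blocks): {p6} | {p1,p4,p8} | {p9}.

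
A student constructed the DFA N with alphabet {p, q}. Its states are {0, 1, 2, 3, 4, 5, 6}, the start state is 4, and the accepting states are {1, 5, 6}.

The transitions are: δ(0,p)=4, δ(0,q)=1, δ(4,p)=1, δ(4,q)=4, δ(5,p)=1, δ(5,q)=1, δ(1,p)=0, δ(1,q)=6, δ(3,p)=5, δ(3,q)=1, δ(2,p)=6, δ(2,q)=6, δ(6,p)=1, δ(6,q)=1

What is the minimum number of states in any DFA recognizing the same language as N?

Reachable states from the start: {0,1,4,6}. Unreachable: {2,3,5} — drop them.
Initial partition by acceptance: {1,6} | {0,4}.
On input p, block {1,6} splits into {1} and {6}.
Refine {0,4} on symbol p: members go to different blocks, giving {0} and {4}.
Stable partition: {1} | {0} | {6} | {4} — 4 equivalence classes.

4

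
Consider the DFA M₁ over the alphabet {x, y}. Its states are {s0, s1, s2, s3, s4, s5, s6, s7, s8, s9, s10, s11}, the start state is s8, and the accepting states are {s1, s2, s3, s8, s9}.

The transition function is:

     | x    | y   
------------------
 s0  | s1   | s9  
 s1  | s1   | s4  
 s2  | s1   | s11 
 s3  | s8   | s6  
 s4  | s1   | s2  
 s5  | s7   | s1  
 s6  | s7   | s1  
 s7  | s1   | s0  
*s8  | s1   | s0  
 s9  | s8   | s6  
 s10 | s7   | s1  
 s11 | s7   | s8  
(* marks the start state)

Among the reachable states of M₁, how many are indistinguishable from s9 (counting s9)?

2

Reachable states from the start: {s0,s1,s2,s4,s6,s7,s8,s9,s11}. Unreachable: {s3,s5,s10} — drop them.
P0 = {s1,s2,s8,s9} | {s0,s4,s6,s7,s11}.
Split {s0,s4,s6,s7,s11} by δ(·,x) → {s0,s4,s7} and {s6,s11}.
Refine {s1,s2,s8,s9} on symbol y: members go to different blocks, giving {s1,s8} and {s2,s9}.
On input y, block {s0,s4,s7} splits into {s0,s4} and {s7}.
No further refinement is possible. Final partition (5 blocks): {s1,s8} | {s0,s4} | {s6,s11} | {s2,s9} | {s7}.
State s9 belongs to the block {s2,s9}, which has 2 states.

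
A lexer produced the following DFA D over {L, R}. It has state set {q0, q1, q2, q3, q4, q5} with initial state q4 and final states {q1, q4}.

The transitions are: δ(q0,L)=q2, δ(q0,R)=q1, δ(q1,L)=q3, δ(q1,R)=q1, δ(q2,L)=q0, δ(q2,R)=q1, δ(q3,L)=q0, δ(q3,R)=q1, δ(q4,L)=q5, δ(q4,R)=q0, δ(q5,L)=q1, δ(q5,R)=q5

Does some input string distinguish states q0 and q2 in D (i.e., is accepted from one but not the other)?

No

All states are reachable from the start state.
P0 = {q1,q4} | {q0,q2,q3,q5}.
Split {q1,q4} by δ(·,R) → {q1} and {q4}.
Refine {q0,q2,q3,q5} on symbol L: members go to different blocks, giving {q0,q2,q3} and {q5}.
Stable partition: {q1} | {q0,q2,q3} | {q4} | {q5} — 4 equivalence classes.
q0 and q2 lie in the same block of the stable partition, so they are equivalent — no string distinguishes them.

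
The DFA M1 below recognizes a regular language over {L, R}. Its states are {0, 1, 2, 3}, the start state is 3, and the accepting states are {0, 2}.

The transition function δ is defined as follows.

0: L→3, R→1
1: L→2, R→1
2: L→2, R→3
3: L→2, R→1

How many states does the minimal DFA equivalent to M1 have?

2

First remove the unreachable states {0}; 3 states remain.
P0 = {2} | {1,3}.
The partition is now stable with 2 blocks: {2} | {1,3}.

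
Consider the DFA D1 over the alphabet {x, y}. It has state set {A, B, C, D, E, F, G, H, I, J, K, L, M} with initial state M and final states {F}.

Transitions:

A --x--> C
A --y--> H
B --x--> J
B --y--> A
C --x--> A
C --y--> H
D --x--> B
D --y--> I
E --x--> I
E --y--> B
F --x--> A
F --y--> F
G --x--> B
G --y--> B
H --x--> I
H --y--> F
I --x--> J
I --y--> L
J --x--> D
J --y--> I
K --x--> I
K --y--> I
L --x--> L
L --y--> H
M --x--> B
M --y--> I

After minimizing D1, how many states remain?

6

States {E,G,K} cannot be reached from the start state, so discard them.
Initial partition by acceptance: {F} | {A,B,C,D,H,I,J,L,M}.
On input y, block {A,B,C,D,H,I,J,L,M} splits into {A,B,C,D,I,J,L,M} and {H}.
Split {A,B,C,D,I,J,L,M} by δ(·,y) → {B,D,I,J,M} and {A,C,L}.
Refine {B,D,I,J,M} on symbol y: members go to different blocks, giving {D,J,M} and {B,I}.
On input x, block {D,J,M} splits into {D,M} and {J}.
The partition is now stable with 6 blocks: {F} | {D,M} | {H} | {A,C,L} | {B,I} | {J}.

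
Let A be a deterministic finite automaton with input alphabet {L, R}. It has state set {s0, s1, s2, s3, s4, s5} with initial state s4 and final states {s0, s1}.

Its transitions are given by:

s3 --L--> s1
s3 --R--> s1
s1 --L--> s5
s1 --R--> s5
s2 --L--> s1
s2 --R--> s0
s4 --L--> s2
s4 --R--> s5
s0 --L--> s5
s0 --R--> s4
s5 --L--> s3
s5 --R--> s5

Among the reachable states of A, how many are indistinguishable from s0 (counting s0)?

2

All states are reachable from the start state.
P0 = {s0,s1} | {s2,s3,s4,s5}.
Split {s2,s3,s4,s5} by δ(·,L) → {s2,s3} and {s4,s5}.
The partition is now stable with 3 blocks: {s0,s1} | {s2,s3} | {s4,s5}.
State s0 belongs to the block {s0,s1}, which has 2 states.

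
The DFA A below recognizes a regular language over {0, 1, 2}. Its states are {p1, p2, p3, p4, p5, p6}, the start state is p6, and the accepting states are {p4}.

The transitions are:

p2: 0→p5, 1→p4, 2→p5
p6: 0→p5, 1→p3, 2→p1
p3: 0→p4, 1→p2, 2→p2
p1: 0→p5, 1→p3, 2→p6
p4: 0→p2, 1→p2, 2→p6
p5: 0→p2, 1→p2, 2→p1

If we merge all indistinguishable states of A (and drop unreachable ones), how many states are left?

5

All states are reachable from the start state.
Initial partition by acceptance: {p4} | {p1,p2,p3,p5,p6}.
On input 0, block {p1,p2,p3,p5,p6} splits into {p1,p2,p5,p6} and {p3}.
On input 1, block {p1,p2,p5,p6} splits into {p1,p6} and {p2} and {p5}.
The partition is now stable with 5 blocks: {p4} | {p1,p6} | {p3} | {p2} | {p5}.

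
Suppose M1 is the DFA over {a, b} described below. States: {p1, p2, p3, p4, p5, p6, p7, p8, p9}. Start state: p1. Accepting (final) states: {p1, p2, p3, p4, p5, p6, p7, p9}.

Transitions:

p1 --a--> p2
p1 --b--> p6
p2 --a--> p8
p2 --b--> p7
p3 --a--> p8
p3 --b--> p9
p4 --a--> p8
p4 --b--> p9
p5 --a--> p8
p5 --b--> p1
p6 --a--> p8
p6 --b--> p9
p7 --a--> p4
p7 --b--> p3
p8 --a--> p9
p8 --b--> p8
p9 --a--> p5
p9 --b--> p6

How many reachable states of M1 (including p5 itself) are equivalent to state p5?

5

Start with accepting vs non-accepting: {p1,p2,p3,p4,p5,p6,p7,p9} | {p8}.
Refine {p1,p2,p3,p4,p5,p6,p7,p9} on symbol a: members go to different blocks, giving {p2,p3,p4,p5,p6} and {p1,p7,p9}.
Stable partition: {p2,p3,p4,p5,p6} | {p8} | {p1,p7,p9} — 3 equivalence classes.
The equivalence class containing p5 is {p2,p3,p4,p5,p6}, of size 5.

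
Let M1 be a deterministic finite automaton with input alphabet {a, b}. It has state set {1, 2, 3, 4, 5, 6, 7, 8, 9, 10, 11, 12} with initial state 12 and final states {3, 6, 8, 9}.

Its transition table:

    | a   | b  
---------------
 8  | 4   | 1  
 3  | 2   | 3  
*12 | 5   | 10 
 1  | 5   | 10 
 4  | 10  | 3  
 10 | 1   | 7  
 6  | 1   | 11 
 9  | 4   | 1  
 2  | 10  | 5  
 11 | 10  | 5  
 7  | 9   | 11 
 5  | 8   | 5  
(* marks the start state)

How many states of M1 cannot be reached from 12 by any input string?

Starting at 12 and following transitions, the reachable set is {1, 2, 3, 4, 5, 7, 8, 9, 10, 11, 12}. That leaves 6 unreachable — 1 in total.

1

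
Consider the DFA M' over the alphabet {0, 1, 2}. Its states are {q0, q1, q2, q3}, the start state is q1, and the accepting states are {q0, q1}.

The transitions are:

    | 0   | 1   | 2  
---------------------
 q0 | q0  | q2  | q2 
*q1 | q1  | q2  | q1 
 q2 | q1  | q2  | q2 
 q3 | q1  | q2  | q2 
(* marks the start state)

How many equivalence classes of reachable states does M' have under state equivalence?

2

States {q0,q3} cannot be reached from the start state, so discard them.
Initial partition by acceptance: {q1} | {q2}.
Stable partition: {q1} | {q2} — 2 equivalence classes.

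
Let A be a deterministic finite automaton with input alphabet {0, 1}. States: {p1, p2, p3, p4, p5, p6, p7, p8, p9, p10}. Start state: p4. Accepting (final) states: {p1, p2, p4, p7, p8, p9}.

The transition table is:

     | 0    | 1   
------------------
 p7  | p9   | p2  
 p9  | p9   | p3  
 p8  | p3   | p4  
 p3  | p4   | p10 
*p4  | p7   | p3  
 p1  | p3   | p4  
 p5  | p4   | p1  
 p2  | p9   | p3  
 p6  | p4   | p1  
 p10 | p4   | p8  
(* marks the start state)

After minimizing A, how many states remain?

6

First remove the unreachable states {p1,p5,p6}; 7 states remain.
P0 = {p2,p4,p7,p8,p9} | {p3,p10}.
Refine {p2,p4,p7,p8,p9} on symbol 0: members go to different blocks, giving {p2,p4,p7,p9} and {p8}.
Split {p2,p4,p7,p9} by δ(·,1) → {p2,p4,p9} and {p7}.
Refine {p2,p4,p9} on symbol 0: members go to different blocks, giving {p2,p9} and {p4}.
Split {p3,p10} by δ(·,1) → {p3} and {p10}.
No further refinement is possible. Final partition (6 blocks): {p2,p9} | {p3} | {p8} | {p7} | {p4} | {p10}.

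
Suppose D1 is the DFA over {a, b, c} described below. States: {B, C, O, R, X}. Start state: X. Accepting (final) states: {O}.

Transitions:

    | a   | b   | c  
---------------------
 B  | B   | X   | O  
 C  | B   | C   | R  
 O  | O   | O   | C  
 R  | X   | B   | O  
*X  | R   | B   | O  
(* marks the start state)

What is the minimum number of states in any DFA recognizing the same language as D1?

P0 = {O} | {B,C,R,X}.
Split {B,C,R,X} by δ(·,c) → {B,R,X} and {C}.
Stable partition: {O} | {B,R,X} | {C} — 3 equivalence classes.

3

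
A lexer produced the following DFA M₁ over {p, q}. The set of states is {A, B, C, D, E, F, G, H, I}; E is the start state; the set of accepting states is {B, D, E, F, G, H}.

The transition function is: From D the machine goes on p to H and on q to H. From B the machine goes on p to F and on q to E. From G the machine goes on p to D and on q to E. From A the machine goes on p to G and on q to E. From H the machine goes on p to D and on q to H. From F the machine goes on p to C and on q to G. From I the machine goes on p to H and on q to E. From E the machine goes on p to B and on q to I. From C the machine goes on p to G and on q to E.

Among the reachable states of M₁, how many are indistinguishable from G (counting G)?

1

First remove the unreachable states {A}; 8 states remain.
Initial partition by acceptance: {B,D,E,F,G,H} | {C,I}.
Refine {B,D,E,F,G,H} on symbol p: members go to different blocks, giving {B,D,E,G,H} and {F}.
Split {B,D,E,G,H} by δ(·,p) → {D,E,G,H} and {B}.
On input p, block {D,E,G,H} splits into {D,G,H} and {E}.
Split {D,G,H} by δ(·,q) → {D,H} and {G}.
Split {C,I} by δ(·,p) → {C} and {I}.
Stable partition: {D,H} | {C} | {F} | {B} | {E} | {G} | {I} — 7 equivalence classes.
The equivalence class containing G is {G}, of size 1.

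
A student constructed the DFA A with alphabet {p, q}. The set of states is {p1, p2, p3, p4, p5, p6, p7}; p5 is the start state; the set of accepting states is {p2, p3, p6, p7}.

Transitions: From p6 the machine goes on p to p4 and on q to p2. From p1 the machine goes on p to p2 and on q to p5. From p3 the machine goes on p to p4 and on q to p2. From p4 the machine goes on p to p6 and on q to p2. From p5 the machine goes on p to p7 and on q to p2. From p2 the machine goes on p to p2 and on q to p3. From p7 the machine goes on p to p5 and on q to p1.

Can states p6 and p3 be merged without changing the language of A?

All states are reachable from the start state.
P0 = {p2,p3,p6,p7} | {p1,p4,p5}.
Split {p2,p3,p6,p7} by δ(·,p) → {p3,p6,p7} and {p2}.
Split {p3,p6,p7} by δ(·,q) → {p3,p6} and {p7}.
On input p, block {p1,p4,p5} splits into {p1} and {p4} and {p5}.
The partition is now stable with 6 blocks: {p3,p6} | {p1} | {p2} | {p7} | {p4} | {p5}.
p6 and p3 lie in the same block of the stable partition, so they are equivalent — no string distinguishes them.

Yes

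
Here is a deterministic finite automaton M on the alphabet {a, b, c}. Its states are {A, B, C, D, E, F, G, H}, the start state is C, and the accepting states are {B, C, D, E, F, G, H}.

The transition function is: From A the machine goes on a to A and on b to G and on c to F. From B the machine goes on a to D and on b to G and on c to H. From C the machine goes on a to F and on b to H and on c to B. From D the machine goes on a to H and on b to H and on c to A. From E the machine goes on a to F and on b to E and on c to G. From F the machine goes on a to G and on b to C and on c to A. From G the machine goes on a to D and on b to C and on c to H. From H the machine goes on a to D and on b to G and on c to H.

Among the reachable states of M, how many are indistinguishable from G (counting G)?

4

States {E} cannot be reached from the start state, so discard them.
Start with accepting vs non-accepting: {B,C,D,F,G,H} | {A}.
Refine {B,C,D,F,G,H} on symbol c: members go to different blocks, giving {B,C,G,H} and {D,F}.
Stable partition: {B,C,G,H} | {A} | {D,F} — 3 equivalence classes.
The equivalence class containing G is {B,C,G,H}, of size 4.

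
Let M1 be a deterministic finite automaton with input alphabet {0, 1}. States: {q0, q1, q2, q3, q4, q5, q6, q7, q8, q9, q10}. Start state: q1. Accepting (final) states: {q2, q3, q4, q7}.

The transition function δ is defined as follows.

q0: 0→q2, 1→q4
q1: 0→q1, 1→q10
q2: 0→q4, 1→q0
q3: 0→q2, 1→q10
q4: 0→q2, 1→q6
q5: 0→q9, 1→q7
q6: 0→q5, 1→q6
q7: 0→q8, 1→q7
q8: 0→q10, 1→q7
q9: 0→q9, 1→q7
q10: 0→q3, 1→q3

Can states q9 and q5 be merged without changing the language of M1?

Yes

All states are reachable from the start state.
P0 = {q2,q3,q4,q7} | {q0,q1,q5,q6,q8,q9,q10}.
On input 0, block {q2,q3,q4,q7} splits into {q2,q3,q4} and {q7}.
Refine {q0,q1,q5,q6,q8,q9,q10} on symbol 0: members go to different blocks, giving {q1,q5,q6,q8,q9} and {q0,q10}.
Split {q2,q3,q4} by δ(·,1) → {q2,q3} and {q4}.
Refine {q2,q3} on symbol 0: members go to different blocks, giving {q2} and {q3}.
Split {q1,q5,q6,q8,q9} by δ(·,0) → {q1,q5,q6,q9} and {q8}.
On input 1, block {q1,q5,q6,q9} splits into {q5,q9} and {q1} and {q6}.
Refine {q0,q10} on symbol 0: members go to different blocks, giving {q0} and {q10}.
Stable partition: {q2} | {q5,q9} | {q7} | {q0} | {q4} | {q3} | {q8} | {q1} | {q6} | {q10} — 10 equivalence classes.
q9 and q5 lie in the same block of the stable partition, so they are equivalent — no string distinguishes them.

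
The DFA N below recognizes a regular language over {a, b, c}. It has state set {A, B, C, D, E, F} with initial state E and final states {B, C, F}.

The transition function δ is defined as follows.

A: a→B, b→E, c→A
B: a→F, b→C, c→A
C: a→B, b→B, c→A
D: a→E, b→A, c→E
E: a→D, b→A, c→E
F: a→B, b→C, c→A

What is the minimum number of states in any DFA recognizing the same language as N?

3

All states are reachable from the start state.
Start with accepting vs non-accepting: {B,C,F} | {A,D,E}.
On input a, block {A,D,E} splits into {D,E} and {A}.
Stable partition: {B,C,F} | {D,E} | {A} — 3 equivalence classes.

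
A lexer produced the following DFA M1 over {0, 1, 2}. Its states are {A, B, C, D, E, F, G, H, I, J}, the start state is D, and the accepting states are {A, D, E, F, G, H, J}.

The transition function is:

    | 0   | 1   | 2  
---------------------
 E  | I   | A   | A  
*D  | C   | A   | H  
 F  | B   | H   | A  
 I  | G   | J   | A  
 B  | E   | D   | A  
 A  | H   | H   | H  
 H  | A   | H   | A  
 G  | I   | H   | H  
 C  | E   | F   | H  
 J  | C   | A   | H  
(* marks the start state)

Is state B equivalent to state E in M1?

Initial partition by acceptance: {A,D,E,F,G,H,J} | {B,C,I}.
On input 0, block {A,D,E,F,G,H,J} splits into {D,E,F,G,J} and {A,H}.
The partition is now stable with 3 blocks: {D,E,F,G,J} | {B,C,I} | {A,H}.
B and E end up in different blocks, so they are distinguishable. For instance, the string 'ε' is accepted from only E.

No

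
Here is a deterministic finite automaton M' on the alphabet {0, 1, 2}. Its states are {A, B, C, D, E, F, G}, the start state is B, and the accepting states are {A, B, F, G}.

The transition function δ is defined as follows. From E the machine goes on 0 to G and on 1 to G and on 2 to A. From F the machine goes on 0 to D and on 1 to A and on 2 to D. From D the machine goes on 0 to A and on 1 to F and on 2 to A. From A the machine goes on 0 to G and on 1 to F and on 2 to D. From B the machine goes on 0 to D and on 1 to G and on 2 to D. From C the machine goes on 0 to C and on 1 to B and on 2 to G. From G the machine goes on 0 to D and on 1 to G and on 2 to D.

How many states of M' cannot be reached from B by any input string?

2

Starting at B and following transitions, the reachable set is {A, B, D, F, G}. That leaves C, E unreachable — 2 in total.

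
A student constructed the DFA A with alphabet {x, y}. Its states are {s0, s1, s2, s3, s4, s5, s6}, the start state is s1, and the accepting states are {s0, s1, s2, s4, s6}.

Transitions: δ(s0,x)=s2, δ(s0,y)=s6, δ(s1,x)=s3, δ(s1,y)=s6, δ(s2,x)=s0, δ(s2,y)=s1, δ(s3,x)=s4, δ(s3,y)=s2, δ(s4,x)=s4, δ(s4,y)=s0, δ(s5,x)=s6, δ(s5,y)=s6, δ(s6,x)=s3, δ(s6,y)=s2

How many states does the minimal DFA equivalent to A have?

Reachable states from the start: {s0,s1,s2,s3,s4,s6}. Unreachable: {s5} — drop them.
Initial partition by acceptance: {s0,s1,s2,s4,s6} | {s3}.
Refine {s0,s1,s2,s4,s6} on symbol x: members go to different blocks, giving {s0,s2,s4} and {s1,s6}.
Split {s0,s2,s4} by δ(·,y) → {s0,s2} and {s4}.
On input y, block {s1,s6} splits into {s1} and {s6}.
Refine {s0,s2} on symbol y: members go to different blocks, giving {s0} and {s2}.
The partition is now stable with 6 blocks: {s0} | {s3} | {s1} | {s4} | {s6} | {s2}.

6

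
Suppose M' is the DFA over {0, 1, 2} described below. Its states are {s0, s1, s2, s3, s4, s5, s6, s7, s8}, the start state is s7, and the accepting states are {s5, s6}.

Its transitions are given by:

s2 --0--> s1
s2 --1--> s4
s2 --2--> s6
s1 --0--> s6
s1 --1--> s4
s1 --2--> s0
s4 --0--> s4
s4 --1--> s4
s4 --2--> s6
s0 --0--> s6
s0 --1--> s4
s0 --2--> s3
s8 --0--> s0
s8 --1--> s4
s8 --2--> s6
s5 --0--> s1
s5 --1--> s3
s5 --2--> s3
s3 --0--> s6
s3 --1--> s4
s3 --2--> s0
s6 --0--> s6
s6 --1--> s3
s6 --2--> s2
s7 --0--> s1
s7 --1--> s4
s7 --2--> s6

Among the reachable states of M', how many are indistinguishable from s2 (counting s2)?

2

First remove the unreachable states {s5,s8}; 7 states remain.
Start with accepting vs non-accepting: {s6} | {s0,s1,s2,s3,s4,s7}.
Split {s0,s1,s2,s3,s4,s7} by δ(·,0) → {s0,s1,s3} and {s2,s4,s7}.
On input 0, block {s2,s4,s7} splits into {s2,s7} and {s4}.
The partition is now stable with 4 blocks: {s6} | {s0,s1,s3} | {s2,s7} | {s4}.
State s2 belongs to the block {s2,s7}, which has 2 states.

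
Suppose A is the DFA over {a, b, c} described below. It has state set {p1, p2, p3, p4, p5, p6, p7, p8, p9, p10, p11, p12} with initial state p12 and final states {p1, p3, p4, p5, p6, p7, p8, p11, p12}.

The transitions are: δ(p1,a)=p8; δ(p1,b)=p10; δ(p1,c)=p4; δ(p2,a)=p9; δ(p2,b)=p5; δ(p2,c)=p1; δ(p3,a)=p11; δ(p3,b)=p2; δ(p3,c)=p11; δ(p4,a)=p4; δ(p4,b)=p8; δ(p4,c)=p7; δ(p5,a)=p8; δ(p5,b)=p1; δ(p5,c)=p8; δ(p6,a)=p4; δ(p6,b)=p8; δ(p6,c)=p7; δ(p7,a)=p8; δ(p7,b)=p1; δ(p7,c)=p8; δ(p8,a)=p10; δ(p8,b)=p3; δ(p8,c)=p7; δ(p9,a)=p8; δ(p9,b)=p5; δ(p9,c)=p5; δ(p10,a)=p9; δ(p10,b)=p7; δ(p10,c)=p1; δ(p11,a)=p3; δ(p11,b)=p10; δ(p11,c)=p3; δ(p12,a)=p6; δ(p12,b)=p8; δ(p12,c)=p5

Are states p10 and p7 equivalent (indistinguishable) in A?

Every state is reachable, so we keep all 12.
Start with accepting vs non-accepting: {p1,p3,p4,p5,p6,p7,p8,p11,p12} | {p2,p9,p10}.
Split {p1,p3,p4,p5,p6,p7,p8,p11,p12} by δ(·,a) → {p1,p3,p4,p5,p6,p7,p11,p12} and {p8}.
Refine {p1,p3,p4,p5,p6,p7,p11,p12} on symbol a: members go to different blocks, giving {p3,p4,p6,p11,p12} and {p1,p5,p7}.
Split {p3,p4,p6,p11,p12} by δ(·,b) → {p4,p6,p12} and {p3,p11}.
Split {p2,p9,p10} by δ(·,a) → {p2,p10} and {p9}.
Split {p1,p5,p7} by δ(·,b) → {p5,p7} and {p1}.
The partition is now stable with 7 blocks: {p4,p6,p12} | {p2,p10} | {p8} | {p5,p7} | {p3,p11} | {p9} | {p1}.
p10 and p7 end up in different blocks, so they are distinguishable. For instance, the string 'ε' is accepted from only p7.

No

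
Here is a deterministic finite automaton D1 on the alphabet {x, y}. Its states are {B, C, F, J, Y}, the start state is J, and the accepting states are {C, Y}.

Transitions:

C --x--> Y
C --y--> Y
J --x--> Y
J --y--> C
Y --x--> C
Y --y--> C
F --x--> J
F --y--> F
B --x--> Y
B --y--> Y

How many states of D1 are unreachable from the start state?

No path from J leads to B, F; the other 3 states are all reachable.

2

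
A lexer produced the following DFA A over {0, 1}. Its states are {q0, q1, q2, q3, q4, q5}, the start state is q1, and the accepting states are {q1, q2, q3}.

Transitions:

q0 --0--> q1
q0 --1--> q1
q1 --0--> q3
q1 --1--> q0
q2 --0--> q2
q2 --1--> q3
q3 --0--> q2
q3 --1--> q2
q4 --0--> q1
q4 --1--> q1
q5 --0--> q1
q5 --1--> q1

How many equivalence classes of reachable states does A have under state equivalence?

3

First remove the unreachable states {q4,q5}; 4 states remain.
Start with accepting vs non-accepting: {q1,q2,q3} | {q0}.
Refine {q1,q2,q3} on symbol 1: members go to different blocks, giving {q2,q3} and {q1}.
No further refinement is possible. Final partition (3 blocks): {q2,q3} | {q0} | {q1}.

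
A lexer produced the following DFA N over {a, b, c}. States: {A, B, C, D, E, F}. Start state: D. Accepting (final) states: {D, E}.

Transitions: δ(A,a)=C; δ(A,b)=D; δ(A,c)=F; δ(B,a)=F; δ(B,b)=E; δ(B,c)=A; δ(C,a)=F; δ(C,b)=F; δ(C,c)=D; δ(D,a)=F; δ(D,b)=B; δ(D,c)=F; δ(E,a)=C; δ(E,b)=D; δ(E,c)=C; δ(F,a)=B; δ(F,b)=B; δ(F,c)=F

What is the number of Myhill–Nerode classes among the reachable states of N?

6

Start with accepting vs non-accepting: {D,E} | {A,B,C,F}.
Refine {D,E} on symbol b: members go to different blocks, giving {D} and {E}.
Refine {A,B,C,F} on symbol b: members go to different blocks, giving {C,F} and {A} and {B}.
Refine {C,F} on symbol a: members go to different blocks, giving {C} and {F}.
The partition is now stable with 6 blocks: {D} | {C} | {E} | {A} | {B} | {F}.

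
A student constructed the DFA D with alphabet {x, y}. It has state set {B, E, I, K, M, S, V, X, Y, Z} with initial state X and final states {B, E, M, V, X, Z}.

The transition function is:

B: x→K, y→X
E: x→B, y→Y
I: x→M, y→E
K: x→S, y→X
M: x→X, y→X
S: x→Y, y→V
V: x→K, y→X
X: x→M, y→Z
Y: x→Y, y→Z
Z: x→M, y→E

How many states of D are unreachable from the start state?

1

Starting at X and following transitions, the reachable set is {B, E, K, M, S, V, X, Y, Z}. That leaves I unreachable — 1 in total.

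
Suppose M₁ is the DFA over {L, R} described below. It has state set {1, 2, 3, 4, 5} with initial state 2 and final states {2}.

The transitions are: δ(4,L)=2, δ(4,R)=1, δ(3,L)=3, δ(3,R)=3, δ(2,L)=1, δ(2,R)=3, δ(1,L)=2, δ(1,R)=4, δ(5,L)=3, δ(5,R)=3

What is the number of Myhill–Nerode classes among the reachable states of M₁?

3

First remove the unreachable states {5}; 4 states remain.
Start with accepting vs non-accepting: {2} | {1,3,4}.
Split {1,3,4} by δ(·,L) → {1,4} and {3}.
Stable partition: {2} | {1,4} | {3} — 3 equivalence classes.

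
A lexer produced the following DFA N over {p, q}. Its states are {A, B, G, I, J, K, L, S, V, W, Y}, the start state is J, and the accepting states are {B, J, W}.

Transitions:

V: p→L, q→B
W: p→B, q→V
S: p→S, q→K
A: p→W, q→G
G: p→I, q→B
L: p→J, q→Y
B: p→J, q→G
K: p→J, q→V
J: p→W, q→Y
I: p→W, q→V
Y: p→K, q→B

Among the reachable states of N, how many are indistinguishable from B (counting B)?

States {A,S} cannot be reached from the start state, so discard them.
P0 = {B,J,W} | {G,I,K,L,V,Y}.
Split {G,I,K,L,V,Y} by δ(·,p) → {I,K,L} and {G,V,Y}.
The partition is now stable with 3 blocks: {B,J,W} | {I,K,L} | {G,V,Y}.
State B belongs to the block {B,J,W}, which has 3 states.

3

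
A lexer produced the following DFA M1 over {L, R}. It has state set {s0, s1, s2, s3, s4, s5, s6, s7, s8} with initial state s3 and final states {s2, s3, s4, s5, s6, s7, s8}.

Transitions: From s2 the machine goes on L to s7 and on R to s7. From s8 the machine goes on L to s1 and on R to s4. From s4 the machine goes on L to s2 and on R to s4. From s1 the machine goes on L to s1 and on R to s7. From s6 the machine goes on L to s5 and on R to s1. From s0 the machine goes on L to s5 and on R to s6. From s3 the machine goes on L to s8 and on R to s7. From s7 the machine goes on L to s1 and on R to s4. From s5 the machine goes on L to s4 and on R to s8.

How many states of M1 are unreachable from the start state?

3

No path from s3 leads to s0, s5, s6; the other 6 states are all reachable.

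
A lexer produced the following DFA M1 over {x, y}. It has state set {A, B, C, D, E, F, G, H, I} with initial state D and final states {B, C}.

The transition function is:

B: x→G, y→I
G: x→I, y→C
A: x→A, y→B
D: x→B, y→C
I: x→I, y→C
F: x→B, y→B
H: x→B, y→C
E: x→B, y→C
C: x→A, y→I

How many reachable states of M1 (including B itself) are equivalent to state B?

First remove the unreachable states {E,F,H}; 6 states remain.
Initial partition by acceptance: {B,C} | {A,D,G,I}.
Split {A,D,G,I} by δ(·,x) → {A,G,I} and {D}.
Stable partition: {B,C} | {A,G,I} | {D} — 3 equivalence classes.
The equivalence class containing B is {B,C}, of size 2.

2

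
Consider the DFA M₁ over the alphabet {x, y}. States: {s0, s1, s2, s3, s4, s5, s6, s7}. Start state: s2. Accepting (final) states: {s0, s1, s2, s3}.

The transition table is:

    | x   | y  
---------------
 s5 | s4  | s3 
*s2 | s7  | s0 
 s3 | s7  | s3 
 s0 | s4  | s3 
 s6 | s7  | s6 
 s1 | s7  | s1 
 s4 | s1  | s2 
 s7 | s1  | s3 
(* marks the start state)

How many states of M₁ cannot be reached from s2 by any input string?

BFS from s2 reaches {s0, s1, s2, s3, s4, s7}; the 2 state(s) s5, s6 are never visited.

2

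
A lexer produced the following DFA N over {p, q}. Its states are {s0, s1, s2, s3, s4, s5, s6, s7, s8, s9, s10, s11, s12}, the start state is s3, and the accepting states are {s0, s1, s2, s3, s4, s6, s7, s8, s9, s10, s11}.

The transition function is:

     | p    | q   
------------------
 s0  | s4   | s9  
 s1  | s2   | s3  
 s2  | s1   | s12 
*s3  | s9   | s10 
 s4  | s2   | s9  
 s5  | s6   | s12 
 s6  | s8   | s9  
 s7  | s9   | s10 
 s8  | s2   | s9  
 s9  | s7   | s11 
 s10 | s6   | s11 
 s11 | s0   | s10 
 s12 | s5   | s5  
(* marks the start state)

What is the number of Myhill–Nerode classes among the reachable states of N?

7

Start with accepting vs non-accepting: {s0,s1,s2,s3,s4,s6,s7,s8,s9,s10,s11} | {s5,s12}.
On input q, block {s0,s1,s2,s3,s4,s6,s7,s8,s9,s10,s11} splits into {s0,s1,s3,s4,s6,s7,s8,s9,s10,s11} and {s2}.
On input p, block {s0,s1,s3,s4,s6,s7,s8,s9,s10,s11} splits into {s0,s3,s6,s7,s9,s10,s11} and {s1,s4,s8}.
Split {s0,s3,s6,s7,s9,s10,s11} by δ(·,p) → {s3,s7,s9,s10,s11} and {s0,s6}.
Split {s3,s7,s9,s10,s11} by δ(·,p) → {s3,s7,s9} and {s10,s11}.
On input p, block {s5,s12} splits into {s5} and {s12}.
No further refinement is possible. Final partition (7 blocks): {s3,s7,s9} | {s5} | {s2} | {s1,s4,s8} | {s0,s6} | {s10,s11} | {s12}.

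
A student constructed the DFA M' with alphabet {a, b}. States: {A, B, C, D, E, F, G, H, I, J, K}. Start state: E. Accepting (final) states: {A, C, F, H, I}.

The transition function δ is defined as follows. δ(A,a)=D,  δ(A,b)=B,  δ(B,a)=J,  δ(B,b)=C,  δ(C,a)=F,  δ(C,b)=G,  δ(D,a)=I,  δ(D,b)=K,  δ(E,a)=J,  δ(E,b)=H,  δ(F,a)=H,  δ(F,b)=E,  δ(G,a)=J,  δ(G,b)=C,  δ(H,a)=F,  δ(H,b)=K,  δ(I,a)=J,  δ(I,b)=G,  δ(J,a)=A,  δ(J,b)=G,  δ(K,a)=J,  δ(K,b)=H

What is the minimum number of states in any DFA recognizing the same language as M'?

4

All states are reachable from the start state.
P0 = {A,C,F,H,I} | {B,D,E,G,J,K}.
Split {A,C,F,H,I} by δ(·,a) → {C,F,H} and {A,I}.
Refine {B,D,E,G,J,K} on symbol a: members go to different blocks, giving {B,E,G,K} and {D,J}.
The partition is now stable with 4 blocks: {C,F,H} | {B,E,G,K} | {A,I} | {D,J}.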